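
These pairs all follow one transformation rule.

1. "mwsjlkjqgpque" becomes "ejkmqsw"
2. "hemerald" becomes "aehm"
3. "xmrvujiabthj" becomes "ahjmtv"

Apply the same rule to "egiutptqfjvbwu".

In each case the input is transformed by: sort the characters into alphabetical order, then keep every other character starting from the first (positions 1st, 3rd, 5th, ...).
On "egiutptqfjvbwu": the first step gives "befgijpqttuuvw", and the second then gives "bfiptuv".

bfiptuv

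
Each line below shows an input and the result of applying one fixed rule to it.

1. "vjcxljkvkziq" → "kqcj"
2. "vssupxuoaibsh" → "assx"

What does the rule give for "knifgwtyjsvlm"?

What's happening: keep one character in every 3, starting at position 3 (positions 3rd, 6th, 9th, ...), then move the last 2 characters to the front (rotate right by 2).
On "knifgwtyjsvlm": the first step gives "iwjl", and the second then gives "jliw".

jliw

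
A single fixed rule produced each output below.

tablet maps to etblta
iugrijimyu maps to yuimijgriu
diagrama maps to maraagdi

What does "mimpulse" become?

The transformation: reverse the string, then swap each adjacent pair of characters (1↔2, 3↔4, ...).
For "mimpulse", step one produces "eslupmim"; step two turns that into "seulmpmi".
(Check on "iugrijimyu": → "uymijirgui" → "yuimijgriu" ✓)

seulmpmi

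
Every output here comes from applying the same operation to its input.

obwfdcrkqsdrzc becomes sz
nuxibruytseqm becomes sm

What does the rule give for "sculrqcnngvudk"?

gd

The pattern: keep one character in every 3, starting at position 1 (positions 1st, 4th, 7th, ...), then delete the first 3 characters.
"sculrqcnngvudk" → "slcgd" → "gd".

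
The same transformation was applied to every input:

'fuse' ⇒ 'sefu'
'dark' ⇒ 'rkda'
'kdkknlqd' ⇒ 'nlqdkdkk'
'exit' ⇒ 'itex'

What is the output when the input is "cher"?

erch

Rule — swap the front and back halves of the string.
Doing the same to "cher": "erch".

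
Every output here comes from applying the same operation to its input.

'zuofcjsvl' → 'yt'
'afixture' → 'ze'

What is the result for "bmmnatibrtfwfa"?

The rule is to shift every letter 1 place backward in the alphabet (wrapping around), then keep only the first 2 characters.
So "bmmnatibrtfwfa" becomes "al".

al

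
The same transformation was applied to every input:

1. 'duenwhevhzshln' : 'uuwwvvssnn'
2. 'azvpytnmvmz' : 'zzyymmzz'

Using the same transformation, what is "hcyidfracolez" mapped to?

ccddaall

In each case the input is transformed by: keep one character in every 3, starting at position 2 (positions 2nd, 5th, 8th, ...), then double every character.
"hcyidfracolez" → "cdal" → "ccddaall".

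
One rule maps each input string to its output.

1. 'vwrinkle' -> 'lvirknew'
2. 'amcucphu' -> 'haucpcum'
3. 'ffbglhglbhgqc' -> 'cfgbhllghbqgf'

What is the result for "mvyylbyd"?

ymyybldv

Rule — swap each adjacent pair of characters (1↔2, 3↔4, ...), then swap the first and last characters.
On "mvyylbyd": the first step gives "vmyybldy", and the second then gives "ymyybldv".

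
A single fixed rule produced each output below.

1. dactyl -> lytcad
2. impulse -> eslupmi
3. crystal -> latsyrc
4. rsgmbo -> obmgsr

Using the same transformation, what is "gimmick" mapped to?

Rule — reverse the string.
For "gimmick" the result is "kcimmig".

kcimmig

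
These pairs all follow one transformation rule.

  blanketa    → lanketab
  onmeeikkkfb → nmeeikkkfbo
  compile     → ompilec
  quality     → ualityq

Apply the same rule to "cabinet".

The pattern: move the first character to the end.
Applying that to "cabinet" gives "abinetc".

abinetc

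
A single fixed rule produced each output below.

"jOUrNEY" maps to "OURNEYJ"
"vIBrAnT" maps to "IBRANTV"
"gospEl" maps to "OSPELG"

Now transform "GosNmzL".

Looking at the pairs, the operation is to move the first character to the end, then convert every letter to uppercase.
Applying both steps to "GosNmzL": "osNmzLG", then "OSNMZLG".

OSNMZLG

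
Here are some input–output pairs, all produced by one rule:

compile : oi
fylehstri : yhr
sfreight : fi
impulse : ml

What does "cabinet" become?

an

The pattern: move the last character to the front, then keep one character in every 3, starting at position 3 (positions 3rd, 6th, 9th, ...).
For "cabinet", step one produces "tcabine"; step two turns that into "an".
(Check on "compile": → "ecompil" → "oi" ✓)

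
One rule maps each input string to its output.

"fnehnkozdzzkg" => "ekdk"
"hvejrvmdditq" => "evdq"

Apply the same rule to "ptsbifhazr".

sfz

Each output is the input with this applied: keep one character in every 3, starting at position 3 (positions 3rd, 6th, 9th, ...).
"ptsbifhazr" → "sfz".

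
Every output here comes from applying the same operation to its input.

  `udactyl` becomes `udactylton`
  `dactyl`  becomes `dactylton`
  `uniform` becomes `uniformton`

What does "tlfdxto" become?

The pattern: append "ton".
On "tlfdxto" that produces "tlfdxtoton".

tlfdxtoton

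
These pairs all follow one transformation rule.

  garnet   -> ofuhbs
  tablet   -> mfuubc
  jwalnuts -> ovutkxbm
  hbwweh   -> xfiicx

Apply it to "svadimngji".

nohkjtwbej

Looking at the pairs, the operation is to shift every letter 1 place forward in the alphabet (wrapping around), then swap the front and back halves of the string.
On "svadimngji": the first step gives "twbejnohkj", and the second then gives "nohkjtwbej".
(Check on "jwalnuts": → "kxbmovut" → "ovutkxbm" ✓)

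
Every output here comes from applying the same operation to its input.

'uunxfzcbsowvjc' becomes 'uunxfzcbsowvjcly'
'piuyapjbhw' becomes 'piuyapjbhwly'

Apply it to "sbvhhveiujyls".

sbvhhveiujylsly

What's happening: append "ly".
Applying that to "sbvhhveiujyls" gives "sbvhhveiujylsly".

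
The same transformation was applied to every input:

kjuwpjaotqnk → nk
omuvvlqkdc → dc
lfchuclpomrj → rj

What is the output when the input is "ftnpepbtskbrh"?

The pattern: keep only the last 2 characters.
"ftnpepbtskbrh" → "rh".

rh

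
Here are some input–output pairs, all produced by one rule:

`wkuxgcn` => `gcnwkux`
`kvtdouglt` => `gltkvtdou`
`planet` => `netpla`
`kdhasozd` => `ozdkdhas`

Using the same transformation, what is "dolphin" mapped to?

hindolp

Rule — move the last 3 characters to the front (rotate right by 3).
"dolphin" → "hindolp".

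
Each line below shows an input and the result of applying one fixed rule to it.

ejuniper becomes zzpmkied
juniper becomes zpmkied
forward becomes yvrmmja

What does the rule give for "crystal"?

In each case the input is transformed by: shift every letter 5 places backward in the alphabet (wrapping around), then sort the characters into reverse alphabetical order.
On "crystal": the first step gives "xmtnovg", and the second then gives "xvtonmg".

xvtonmg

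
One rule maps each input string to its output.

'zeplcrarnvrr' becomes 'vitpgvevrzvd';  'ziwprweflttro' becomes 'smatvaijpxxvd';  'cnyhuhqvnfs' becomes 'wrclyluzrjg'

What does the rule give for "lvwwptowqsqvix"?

bzaatxsauwuzmp

The rule is to swap the first and last characters, then shift every letter 4 places forward in the alphabet (wrapping around).
"lvwwptowqsqvix" → "xvwwptowqsqvil" → "bzaatxsauwuzmp".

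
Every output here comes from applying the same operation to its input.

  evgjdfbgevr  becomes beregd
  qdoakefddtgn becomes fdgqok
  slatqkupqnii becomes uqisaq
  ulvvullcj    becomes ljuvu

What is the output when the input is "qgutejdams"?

dmque

The transformation: keep every other character starting from the first (positions 1st, 3rd, 5th, ...), then move the first 3 characters to the end (rotate left by 3).
"qgutejdams" → "quedm" → "dmque".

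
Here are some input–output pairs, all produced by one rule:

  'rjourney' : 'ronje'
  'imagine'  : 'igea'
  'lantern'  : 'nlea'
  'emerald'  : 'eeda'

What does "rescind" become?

Looking at the pairs, the operation is to sort the characters into reverse alphabetical order, then delete the first 3 characters.
For "rescind" the result is "iedc".

iedc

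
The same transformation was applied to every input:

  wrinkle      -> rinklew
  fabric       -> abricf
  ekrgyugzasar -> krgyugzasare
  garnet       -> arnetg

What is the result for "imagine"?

The rule is to move the first character to the end.
For "imagine" the result is "maginei".

maginei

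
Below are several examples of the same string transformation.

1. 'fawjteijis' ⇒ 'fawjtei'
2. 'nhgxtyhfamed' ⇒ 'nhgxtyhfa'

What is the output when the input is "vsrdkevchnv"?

In each case the input is transformed by: delete the last 3 characters.
Doing the same to "vsrdkevchnv": "vsrdkevc".

vsrdkevc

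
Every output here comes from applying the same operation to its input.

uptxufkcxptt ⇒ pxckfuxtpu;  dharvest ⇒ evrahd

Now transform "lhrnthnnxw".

nnhtnrhl

What's happening: delete the last 2 characters, then reverse the string.
On "lhrnthnnxw" that produces "nnhtnrhl".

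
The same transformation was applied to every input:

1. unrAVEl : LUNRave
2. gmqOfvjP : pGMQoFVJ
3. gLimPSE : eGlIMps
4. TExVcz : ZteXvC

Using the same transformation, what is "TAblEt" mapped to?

Rule — move the last character to the front, then flip the case of every letter.
Working it through for "TAblEt": intermediate "tTAblE", final "TtaBLe".

TtaBLe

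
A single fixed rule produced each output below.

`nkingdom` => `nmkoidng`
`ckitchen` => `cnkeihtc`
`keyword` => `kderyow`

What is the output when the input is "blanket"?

btleakn

The transformation: take characters alternately from the front and the back (1st, last, 2nd, 2nd-last, ...).
Applying that to "blanket" gives "btleakn".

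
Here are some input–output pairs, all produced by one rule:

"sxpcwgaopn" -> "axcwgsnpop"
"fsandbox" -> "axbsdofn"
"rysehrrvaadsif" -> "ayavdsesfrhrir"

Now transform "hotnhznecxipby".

Rule — sort the characters into alphabetical order, then take characters alternately from the front and the back (1st, last, 2nd, 2nd-last, ...).
Applying both steps to "hotnhznecxipby": "bcehhinnoptxyz", then "bzcyexhthpionn".

bzcyexhthpionn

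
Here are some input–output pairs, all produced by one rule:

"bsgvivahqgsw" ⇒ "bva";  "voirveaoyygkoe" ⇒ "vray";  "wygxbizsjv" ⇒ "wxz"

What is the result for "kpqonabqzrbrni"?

Looking at the pairs, the operation is to delete the last 3 characters, then keep one character in every 3, starting at position 1 (positions 1st, 4th, 7th, ...).
"kpqonabqzrbrni" → "kpqonabqzrb" → "kobr".

kobr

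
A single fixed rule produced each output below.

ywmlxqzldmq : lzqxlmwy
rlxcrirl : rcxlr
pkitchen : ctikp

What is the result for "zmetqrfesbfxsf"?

Each output is the input with this applied: reverse the string, then delete the first 3 characters.
For "zmetqrfesbfxsf", step one produces "fsxfbsefrqtemz"; step two turns that into "fbsefrqtemz".

fbsefrqtemz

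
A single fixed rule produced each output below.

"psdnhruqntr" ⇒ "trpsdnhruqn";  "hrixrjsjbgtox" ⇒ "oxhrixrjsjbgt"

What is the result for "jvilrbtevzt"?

ztjvilrbtev

What's happening: move the last 2 characters to the front (rotate right by 2).
"jvilrbtevzt" → "ztjvilrbtev".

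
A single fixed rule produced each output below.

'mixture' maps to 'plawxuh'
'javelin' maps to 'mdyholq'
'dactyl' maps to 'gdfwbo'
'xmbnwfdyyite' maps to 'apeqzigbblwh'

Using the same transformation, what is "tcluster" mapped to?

wfoxvwhu

Each output is the input with this applied: shift every letter 3 places forward in the alphabet (wrapping around).
Doing the same to "tcluster": "wfoxvwhu".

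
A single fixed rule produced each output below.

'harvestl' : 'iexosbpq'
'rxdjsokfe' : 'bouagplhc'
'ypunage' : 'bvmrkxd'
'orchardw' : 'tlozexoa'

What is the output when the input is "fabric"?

zcxyof

Looking at the pairs, the operation is to move the last character to the front, then shift every letter 3 places backward in the alphabet (wrapping around).
Working it through for "fabric": intermediate "cfabri", final "zcxyof".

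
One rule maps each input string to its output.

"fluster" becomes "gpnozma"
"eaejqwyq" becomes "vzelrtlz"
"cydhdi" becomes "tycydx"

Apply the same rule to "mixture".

dsopmzh

The pattern: shift every letter 5 places backward in the alphabet (wrapping around), then move the first character to the end.
For "mixture" the result is "dsopmzh".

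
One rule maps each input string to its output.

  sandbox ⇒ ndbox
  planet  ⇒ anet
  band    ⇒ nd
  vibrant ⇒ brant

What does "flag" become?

The pattern: delete the first 2 characters.
"flag" → "ag".

ag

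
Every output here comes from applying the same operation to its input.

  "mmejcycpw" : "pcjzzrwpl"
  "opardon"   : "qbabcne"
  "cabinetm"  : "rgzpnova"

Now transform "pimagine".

varcvznt

Rule — shift every letter 13 places forward in the alphabet (wrapping around) — i.e. ROT13, then move the last 3 characters to the front (rotate right by 3).
For "pimagine", step one produces "cvzntvar"; step two turns that into "varcvznt".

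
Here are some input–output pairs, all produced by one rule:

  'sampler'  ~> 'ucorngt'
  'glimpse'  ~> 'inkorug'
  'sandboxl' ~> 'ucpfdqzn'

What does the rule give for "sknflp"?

Each output is the input with this applied: shift every letter 2 places forward in the alphabet (wrapping around).
Applying that to "sknflp" gives "umphnr".

umphnr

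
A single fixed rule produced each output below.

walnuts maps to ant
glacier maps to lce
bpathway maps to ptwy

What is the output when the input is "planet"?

lnt

The rule is to keep every other character starting from the second (positions 2nd, 4th, 6th, ...).
For "planet" the result is "lnt".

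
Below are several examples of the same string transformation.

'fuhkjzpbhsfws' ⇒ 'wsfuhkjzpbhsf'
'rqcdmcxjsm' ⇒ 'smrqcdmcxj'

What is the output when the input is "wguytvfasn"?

snwguytvfa

In each case the input is transformed by: move the last 2 characters to the front (rotate right by 2).
For "wguytvfasn" the result is "snwguytvfa".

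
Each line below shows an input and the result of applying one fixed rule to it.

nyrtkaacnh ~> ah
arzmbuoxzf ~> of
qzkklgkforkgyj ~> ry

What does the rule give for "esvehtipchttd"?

hd

The pattern: keep one character in every 3, starting at position 1 (positions 1st, 4th, 7th, ...), then keep only the last 2 characters.
Applying both steps to "esvehtipchttd": "eeihd", then "hd".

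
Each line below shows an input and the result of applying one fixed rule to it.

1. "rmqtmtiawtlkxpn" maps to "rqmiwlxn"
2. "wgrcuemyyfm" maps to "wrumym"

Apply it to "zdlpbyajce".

Rule — keep every other character starting from the first (positions 1st, 3rd, 5th, ...).
Doing the same to "zdlpbyajce": "zlbac".

zlbac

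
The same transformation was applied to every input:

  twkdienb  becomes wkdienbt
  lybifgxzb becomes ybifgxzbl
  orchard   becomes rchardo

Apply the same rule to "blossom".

Each output is the input with this applied: move the first character to the end.
So "blossom" becomes "lossomb".

lossomb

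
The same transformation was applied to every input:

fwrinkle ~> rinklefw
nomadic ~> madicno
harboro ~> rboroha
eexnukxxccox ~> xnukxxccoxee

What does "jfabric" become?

abricjf

What's happening: move the first 2 characters to the end (rotate left by 2).
Applying that to "jfabric" gives "abricjf".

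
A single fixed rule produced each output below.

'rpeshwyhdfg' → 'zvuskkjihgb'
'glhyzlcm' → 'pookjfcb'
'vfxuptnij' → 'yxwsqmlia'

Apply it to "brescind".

Each output is the input with this applied: shift every letter 3 places forward in the alphabet (wrapping around), then sort the characters into reverse alphabetical order.
Applying that to "brescind" gives "vuqlhgfe".

vuqlhgfe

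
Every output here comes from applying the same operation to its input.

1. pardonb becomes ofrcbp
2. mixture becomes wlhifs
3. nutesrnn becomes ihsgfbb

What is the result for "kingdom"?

Looking at the pairs, the operation is to delete the first character, then shift every letter 12 places backward in the alphabet (wrapping around).
Starting from "kingdom": after the first operation, "ingdom"; after the second, "wburca".

wburca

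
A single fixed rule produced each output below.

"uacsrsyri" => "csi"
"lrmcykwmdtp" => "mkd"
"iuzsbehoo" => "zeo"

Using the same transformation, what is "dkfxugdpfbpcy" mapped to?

In each case the input is transformed by: keep one character in every 3, starting at position 3 (positions 3rd, 6th, 9th, ...).
Applying that to "dkfxugdpfbpcy" gives "fgfc".

fgfc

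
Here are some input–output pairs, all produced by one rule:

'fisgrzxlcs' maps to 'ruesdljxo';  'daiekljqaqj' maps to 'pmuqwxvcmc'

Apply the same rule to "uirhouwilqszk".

The rule is to shift every letter 12 places forward in the alphabet (wrapping around), then delete the last character.
For "uirhouwilqszk", step one produces "gudtagiuxcelw"; step two turns that into "gudtagiuxcel".

gudtagiuxcel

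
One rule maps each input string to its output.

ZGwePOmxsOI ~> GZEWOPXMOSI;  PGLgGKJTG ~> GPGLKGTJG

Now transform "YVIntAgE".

VYNIATEG

Looking at the pairs, the operation is to swap each adjacent pair of characters (1↔2, 3↔4, ...), then convert every letter to uppercase.
Working it through for "YVIntAgE": intermediate "VYnIAtEg", final "VYNIATEG".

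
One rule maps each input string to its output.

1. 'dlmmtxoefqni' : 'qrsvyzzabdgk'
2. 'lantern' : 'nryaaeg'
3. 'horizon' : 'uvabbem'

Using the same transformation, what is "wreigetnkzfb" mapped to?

Looking at the pairs, the operation is to sort the characters into alphabetical order, then shift every letter 13 places forward in the alphabet (wrapping around) — i.e. ROT13.
Applying that to "wreigetnkzfb" gives "orrstvxaegjm".
(Check on "lantern": → "aelnnrt" → "nryaaeg" ✓)

orrstvxaegjm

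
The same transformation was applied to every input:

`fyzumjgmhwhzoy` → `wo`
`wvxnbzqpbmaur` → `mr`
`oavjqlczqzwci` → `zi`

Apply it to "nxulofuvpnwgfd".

The pattern: keep one character in every 3, starting at position 1 (positions 1st, 4th, 7th, ...), then delete the first 3 characters.
Applying both steps to "nxulofuvpnwgfd": "nlunf", then "nf".

nf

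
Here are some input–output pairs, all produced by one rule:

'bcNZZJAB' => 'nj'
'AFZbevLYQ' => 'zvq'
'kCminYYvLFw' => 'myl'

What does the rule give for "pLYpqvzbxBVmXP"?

yvxm

What's happening: keep one character in every 3, starting at position 3 (positions 3rd, 6th, 9th, ...), then convert every letter to lowercase.
Working it through for "pLYpqvzbxBVmXP": intermediate "Yvxm", final "yvxm".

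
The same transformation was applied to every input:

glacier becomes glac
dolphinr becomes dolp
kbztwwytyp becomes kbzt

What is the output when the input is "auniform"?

The rule is to keep only the first 4 characters.
So "auniform" becomes "auni".

auni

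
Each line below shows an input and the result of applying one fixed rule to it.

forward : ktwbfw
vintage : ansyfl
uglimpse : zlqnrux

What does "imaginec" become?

The pattern: delete the last character, then shift every letter 5 places forward in the alphabet (wrapping around).
For "imaginec" the result is "nrflnsj".

nrflnsj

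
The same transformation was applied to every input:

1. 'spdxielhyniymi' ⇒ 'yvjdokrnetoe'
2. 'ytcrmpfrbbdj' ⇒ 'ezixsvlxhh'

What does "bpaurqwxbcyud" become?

In each case the input is transformed by: shift every letter 6 places forward in the alphabet (wrapping around), then delete the last 2 characters.
Working it through for "bpaurqwxbcyud": intermediate "hvgaxwcdhieaj", final "hvgaxwcdhie".

hvgaxwcdhie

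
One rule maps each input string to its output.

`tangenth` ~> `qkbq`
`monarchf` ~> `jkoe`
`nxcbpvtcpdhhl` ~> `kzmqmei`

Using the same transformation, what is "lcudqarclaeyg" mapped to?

The pattern: keep every other character starting from the first (positions 1st, 3rd, 5th, ...), then shift every letter 3 places backward in the alphabet (wrapping around).
Applying both steps to "lcudqarclaeyg": "luqrleg", then "irnoibd".

irnoibd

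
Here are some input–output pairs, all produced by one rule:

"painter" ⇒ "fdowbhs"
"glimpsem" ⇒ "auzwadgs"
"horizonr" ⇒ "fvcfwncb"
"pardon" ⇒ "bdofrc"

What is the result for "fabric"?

In each case the input is transformed by: move the last character to the front, then shift every letter 12 places backward in the alphabet (wrapping around).
Starting from "fabric": after the first operation, "cfabri"; after the second, "qtopfw".

qtopfw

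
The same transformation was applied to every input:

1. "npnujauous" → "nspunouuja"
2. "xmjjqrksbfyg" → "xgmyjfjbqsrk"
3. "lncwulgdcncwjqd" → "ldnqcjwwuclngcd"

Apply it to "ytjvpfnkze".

yetzjkvnpf

What's happening: take characters alternately from the front and the back (1st, last, 2nd, 2nd-last, ...).
"ytjvpfnkze" → "yetzjkvnpf".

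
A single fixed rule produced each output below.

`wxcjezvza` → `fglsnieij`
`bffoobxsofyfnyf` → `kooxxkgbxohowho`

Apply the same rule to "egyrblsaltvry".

nphakubjuceah

The rule is to shift every letter 9 places forward in the alphabet (wrapping around).
For "egyrblsaltvry" the result is "nphakubjuceah".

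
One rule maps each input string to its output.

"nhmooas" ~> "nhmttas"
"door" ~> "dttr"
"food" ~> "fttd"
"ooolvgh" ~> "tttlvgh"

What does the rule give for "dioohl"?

Looking at the pairs, the operation is to replace every "o" with "t".
Applying that to "dioohl" gives "ditthl".

ditthl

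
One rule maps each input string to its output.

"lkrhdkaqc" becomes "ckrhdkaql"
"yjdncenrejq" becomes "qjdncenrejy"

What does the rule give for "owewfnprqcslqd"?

Each output is the input with this applied: swap the first and last characters.
"owewfnprqcslqd" → "dwewfnprqcslqo".

dwewfnprqcslqo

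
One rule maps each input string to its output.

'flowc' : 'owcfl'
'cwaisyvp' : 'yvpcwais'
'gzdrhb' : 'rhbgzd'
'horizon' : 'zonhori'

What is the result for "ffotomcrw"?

crwffotom

The pattern: move the last 3 characters to the front (rotate right by 3).
Applying that to "ffotomcrw" gives "crwffotom".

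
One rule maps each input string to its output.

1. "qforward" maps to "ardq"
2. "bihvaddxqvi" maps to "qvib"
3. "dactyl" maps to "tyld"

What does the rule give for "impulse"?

lsei

In each case the input is transformed by: move the last 3 characters to the front (rotate right by 3), then keep only the first 4 characters.
Applying both steps to "impulse": "lseimpu", then "lsei".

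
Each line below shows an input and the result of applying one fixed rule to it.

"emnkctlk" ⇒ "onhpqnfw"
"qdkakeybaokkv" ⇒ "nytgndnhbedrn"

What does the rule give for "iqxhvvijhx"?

kaltakyylm

What's happening: move the last 2 characters to the front (rotate right by 2), then shift every letter 3 places forward in the alphabet (wrapping around).
So "iqxhvvijhx" becomes "kaltakyylm".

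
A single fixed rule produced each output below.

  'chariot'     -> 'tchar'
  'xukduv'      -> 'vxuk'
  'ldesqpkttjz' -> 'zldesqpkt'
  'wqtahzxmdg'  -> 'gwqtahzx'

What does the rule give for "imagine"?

eimag

What's happening: move the last character to the front, then delete the last 2 characters.
So "imagine" becomes "eimag".
(Check on "wqtahzxmdg": → "gwqtahzxmd" → "gwqtahzx" ✓)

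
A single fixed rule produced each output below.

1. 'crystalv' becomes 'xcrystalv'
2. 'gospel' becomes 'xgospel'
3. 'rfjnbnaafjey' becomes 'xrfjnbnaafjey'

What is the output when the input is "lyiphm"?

xlyiphm

Rule — prepend "x".
For "lyiphm" the result is "xlyiphm".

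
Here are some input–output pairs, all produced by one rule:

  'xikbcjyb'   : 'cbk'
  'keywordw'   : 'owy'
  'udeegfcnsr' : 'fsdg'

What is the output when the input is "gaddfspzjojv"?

The pattern: swap the front and back halves of the string, then keep one character in every 3, starting at position 1 (positions 1st, 4th, 7th, ...).
On "gaddfspzjojv": the first step gives "pzjojvgaddfs", and the second then gives "pogd".

pogd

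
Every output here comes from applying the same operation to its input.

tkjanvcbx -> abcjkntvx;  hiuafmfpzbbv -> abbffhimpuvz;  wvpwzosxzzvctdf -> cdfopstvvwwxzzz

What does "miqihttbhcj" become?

Each output is the input with this applied: sort the characters into alphabetical order.
So "miqihttbhcj" becomes "bchhiijmqtt".

bchhiijmqtt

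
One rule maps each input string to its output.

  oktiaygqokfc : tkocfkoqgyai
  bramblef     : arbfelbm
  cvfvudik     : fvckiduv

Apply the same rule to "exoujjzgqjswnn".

The pattern: reverse the string, then move the last 3 characters to the front (rotate right by 3).
For "exoujjzgqjswnn", step one produces "nnwsjqgzjjuoxe"; step two turns that into "oxennwsjqgzjju".
(Check on "bramblef": → "felbmarb" → "arbfelbm" ✓)

oxennwsjqgzjju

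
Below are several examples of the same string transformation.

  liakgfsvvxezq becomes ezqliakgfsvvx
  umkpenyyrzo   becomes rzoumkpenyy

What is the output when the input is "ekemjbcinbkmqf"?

mqfekemjbcinbk

The rule is to move the last 3 characters to the front (rotate right by 3).
For "ekemjbcinbkmqf" the result is "mqfekemjbcinbk".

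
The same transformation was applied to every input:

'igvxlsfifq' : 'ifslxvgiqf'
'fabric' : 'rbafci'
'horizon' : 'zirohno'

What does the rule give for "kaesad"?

seakda

The rule is to reverse the string, then move the first 2 characters to the end (rotate left by 2).
"kaesad" → "seakda".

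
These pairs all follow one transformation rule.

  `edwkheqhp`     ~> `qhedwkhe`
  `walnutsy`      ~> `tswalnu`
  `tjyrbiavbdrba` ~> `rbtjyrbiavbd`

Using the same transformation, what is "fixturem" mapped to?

The transformation: delete the last character, then move the last 2 characters to the front (rotate right by 2).
Starting from "fixturem": after the first operation, "fixture"; after the second, "refixtu".

refixtu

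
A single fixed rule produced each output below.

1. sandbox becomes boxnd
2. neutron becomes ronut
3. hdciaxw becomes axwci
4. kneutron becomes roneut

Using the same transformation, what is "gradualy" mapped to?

alyadu

Rule — delete the first 2 characters, then move the last 3 characters to the front (rotate right by 3).
"gradualy" → "alyadu".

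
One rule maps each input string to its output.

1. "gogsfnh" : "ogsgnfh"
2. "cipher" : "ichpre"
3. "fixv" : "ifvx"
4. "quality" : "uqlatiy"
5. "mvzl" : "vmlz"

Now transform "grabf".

Each output is the input with this applied: swap each adjacent pair of characters (1↔2, 3↔4, ...).
For "grabf" the result is "rgbaf".

rgbaf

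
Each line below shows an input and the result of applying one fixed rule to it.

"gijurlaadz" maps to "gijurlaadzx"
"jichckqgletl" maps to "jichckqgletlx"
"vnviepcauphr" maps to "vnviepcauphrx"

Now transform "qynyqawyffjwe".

qynyqawyffjwex

The pattern: append "x".
"qynyqawyffjwe" → "qynyqawyffjwex".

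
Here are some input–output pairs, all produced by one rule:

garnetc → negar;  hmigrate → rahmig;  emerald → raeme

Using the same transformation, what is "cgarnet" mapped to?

The pattern: delete the last 2 characters, then move the last 2 characters to the front (rotate right by 2).
Starting from "cgarnet": after the first operation, "cgarn"; after the second, "rncga".

rncga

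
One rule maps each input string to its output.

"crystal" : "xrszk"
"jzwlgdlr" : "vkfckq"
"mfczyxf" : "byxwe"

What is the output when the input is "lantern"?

The rule is to delete the first 2 characters, then shift every letter 1 place backward in the alphabet (wrapping around).
Applying both steps to "lantern": "ntern", then "msdqm".

msdqm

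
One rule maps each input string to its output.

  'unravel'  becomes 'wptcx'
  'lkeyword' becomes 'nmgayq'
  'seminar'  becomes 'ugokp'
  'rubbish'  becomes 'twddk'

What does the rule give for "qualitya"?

In each case the input is transformed by: shift every letter 2 places forward in the alphabet (wrapping around), then delete the last 2 characters.
For "qualitya" the result is "swcnkv".

swcnkv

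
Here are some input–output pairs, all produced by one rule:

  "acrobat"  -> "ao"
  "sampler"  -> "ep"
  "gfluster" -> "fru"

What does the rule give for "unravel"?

er

What's happening: sort the characters into alphabetical order, then keep one character in every 3, starting at position 2 (positions 2nd, 5th, 8th, ...).
For "unravel", step one produces "aelnruv"; step two turns that into "er".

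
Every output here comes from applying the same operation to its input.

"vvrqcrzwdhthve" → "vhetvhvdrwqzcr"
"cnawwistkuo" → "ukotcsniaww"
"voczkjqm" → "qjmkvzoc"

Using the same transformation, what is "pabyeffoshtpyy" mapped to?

ypytphasboyfef

Rule — move the last 2 characters to the front (rotate right by 2), then take characters alternately from the front and the back (1st, last, 2nd, 2nd-last, ...).
Starting from "pabyeffoshtpyy": after the first operation, "yypabyeffoshtp"; after the second, "ypytphasboyfef".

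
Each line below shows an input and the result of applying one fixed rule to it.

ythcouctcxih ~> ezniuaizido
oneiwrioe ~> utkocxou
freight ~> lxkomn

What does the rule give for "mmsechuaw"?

ssykinag

Rule — delete the last character, then shift every letter 6 places forward in the alphabet (wrapping around).
Starting from "mmsechuaw": after the first operation, "mmsechua"; after the second, "ssykinag".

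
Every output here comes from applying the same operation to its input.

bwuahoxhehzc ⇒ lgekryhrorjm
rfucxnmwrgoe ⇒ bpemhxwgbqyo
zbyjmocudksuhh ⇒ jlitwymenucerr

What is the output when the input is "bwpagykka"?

lgzkqiuuk

Looking at the pairs, the operation is to shift every letter 10 places forward in the alphabet (wrapping around).
On "bwpagykka" that produces "lgzkqiuuk".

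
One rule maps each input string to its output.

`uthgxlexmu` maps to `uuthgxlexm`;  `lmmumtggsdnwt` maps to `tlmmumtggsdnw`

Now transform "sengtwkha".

The pattern: move the last character to the front.
On "sengtwkha" that produces "asengtwkh".

asengtwkh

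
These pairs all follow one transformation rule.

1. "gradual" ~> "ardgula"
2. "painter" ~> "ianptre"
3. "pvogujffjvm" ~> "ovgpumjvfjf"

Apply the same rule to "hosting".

sothign

Rule — move the first 2 characters to the end (rotate left by 2), then take characters alternately from the front and the back (1st, last, 2nd, 2nd-last, ...).
So "hosting" becomes "sothign".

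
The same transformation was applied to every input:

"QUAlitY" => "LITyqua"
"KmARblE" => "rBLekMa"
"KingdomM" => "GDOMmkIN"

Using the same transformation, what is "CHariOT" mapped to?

Each output is the input with this applied: move the first 3 characters to the end (rotate left by 3), then flip the case of every letter.
"CHariOT" → "riOTCHa" → "RIotchA".

RIotchA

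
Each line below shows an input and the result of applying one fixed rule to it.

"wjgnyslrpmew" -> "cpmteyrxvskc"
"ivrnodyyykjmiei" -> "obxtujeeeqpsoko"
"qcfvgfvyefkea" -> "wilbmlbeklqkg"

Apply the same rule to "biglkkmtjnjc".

The transformation: shift every letter 6 places forward in the alphabet (wrapping around).
Doing the same to "biglkkmtjnjc": "homrqqszptpi".

homrqqszptpi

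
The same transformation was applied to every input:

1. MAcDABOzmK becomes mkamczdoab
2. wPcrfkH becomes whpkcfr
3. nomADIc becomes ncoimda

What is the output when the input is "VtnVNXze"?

What's happening: take characters alternately from the front and the back (1st, last, 2nd, 2nd-last, ...), then convert every letter to lowercase.
"VtnVNXze" → "VetznXVN" → "vetznxvn".
(Check on "nomADIc": → "ncoImDA" → "ncoimda" ✓)

vetznxvn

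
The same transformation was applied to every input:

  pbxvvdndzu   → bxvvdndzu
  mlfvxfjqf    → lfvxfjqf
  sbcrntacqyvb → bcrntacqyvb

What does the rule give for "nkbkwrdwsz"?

kbkwrdwsz

What's happening: delete the first character.
Doing the same to "nkbkwrdwsz": "kbkwrdwsz".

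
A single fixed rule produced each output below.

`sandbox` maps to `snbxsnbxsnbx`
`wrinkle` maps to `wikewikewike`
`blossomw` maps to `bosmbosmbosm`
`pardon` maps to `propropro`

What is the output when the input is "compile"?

What's happening: keep every other character starting from the first (positions 1st, 3rd, 5th, ...), then write the whole string 3 times in a row.
Applying both steps to "compile": "cmie", then "cmiecmiecmie".

cmiecmiecmie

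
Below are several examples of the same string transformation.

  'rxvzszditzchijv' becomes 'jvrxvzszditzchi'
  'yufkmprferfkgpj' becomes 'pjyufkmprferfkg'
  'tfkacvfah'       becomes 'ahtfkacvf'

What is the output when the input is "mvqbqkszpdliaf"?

Each output is the input with this applied: move the last 2 characters to the front (rotate right by 2).
So "mvqbqkszpdliaf" becomes "afmvqbqkszpdli".

afmvqbqkszpdli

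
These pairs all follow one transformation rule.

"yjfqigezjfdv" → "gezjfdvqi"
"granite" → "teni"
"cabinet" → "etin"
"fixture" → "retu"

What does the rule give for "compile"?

In each case the input is transformed by: delete the first 3 characters, then move the first 2 characters to the end (rotate left by 2).
On "compile" that produces "lepi".

lepi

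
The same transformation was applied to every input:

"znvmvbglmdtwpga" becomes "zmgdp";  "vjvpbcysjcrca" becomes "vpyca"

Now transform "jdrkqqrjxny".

jkrn

The rule is to keep one character in every 3, starting at position 1 (positions 1st, 4th, 7th, ...).
On "jdrkqqrjxny" that produces "jkrn".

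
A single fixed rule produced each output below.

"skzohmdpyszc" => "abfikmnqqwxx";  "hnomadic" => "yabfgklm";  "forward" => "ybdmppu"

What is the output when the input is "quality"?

The pattern: sort the characters into alphabetical order, then shift every letter 2 places backward in the alphabet (wrapping around).
On "quality": the first step gives "ailqtuy", and the second then gives "ygjorsw".
(Check on "hnomadic": → "acdhimno" → "yabfgklm" ✓)

ygjorsw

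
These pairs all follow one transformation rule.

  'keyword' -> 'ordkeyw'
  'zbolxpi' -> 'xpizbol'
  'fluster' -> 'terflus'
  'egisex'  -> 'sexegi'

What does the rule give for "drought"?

ghtdrou

Rule — move the last 3 characters to the front (rotate right by 3).
Applying that to "drought" gives "ghtdrou".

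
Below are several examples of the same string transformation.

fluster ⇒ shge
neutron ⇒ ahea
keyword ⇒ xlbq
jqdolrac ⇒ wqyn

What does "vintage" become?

Each output is the input with this applied: shift every letter 13 places forward in the alphabet (wrapping around) — i.e. ROT13, then keep every other character starting from the first (positions 1st, 3rd, 5th, ...).
"vintage" → "ianr".

ianr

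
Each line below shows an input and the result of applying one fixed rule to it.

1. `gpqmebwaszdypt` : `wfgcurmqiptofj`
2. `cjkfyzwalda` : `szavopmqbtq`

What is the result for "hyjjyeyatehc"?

Looking at the pairs, the operation is to shift every letter 10 places backward in the alphabet (wrapping around).
On "hyjjyeyatehc" that produces "xozzouoqjuxs".

xozzouoqjuxs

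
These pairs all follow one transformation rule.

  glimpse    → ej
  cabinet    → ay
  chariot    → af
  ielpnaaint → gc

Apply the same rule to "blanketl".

The pattern: shift every letter 2 places backward in the alphabet (wrapping around), then keep only the first 2 characters.
On "blanketl": the first step gives "zjylicrj", and the second then gives "zj".

zj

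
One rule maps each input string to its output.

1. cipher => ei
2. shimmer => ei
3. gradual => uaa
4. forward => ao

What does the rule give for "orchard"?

ao

The rule is to move the first 3 characters to the end (rotate left by 3), then keep only the vowels.
Applying both steps to "orchard": "hardorc", then "ao".
(Check on "cipher": → "hercip" → "ei" ✓)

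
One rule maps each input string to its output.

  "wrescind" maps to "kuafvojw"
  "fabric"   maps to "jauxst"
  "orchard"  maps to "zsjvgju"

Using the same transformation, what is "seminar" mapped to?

afsjkwe

Looking at the pairs, the operation is to move the first 3 characters to the end (rotate left by 3), then shift every letter 8 places backward in the alphabet (wrapping around).
On "seminar": the first step gives "inarsem", and the second then gives "afsjkwe".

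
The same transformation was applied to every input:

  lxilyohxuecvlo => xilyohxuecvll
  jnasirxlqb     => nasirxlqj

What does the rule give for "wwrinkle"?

wrinklw

Looking at the pairs, the operation is to swap the first and last characters, then delete the first character.
Working it through for "wwrinkle": intermediate "ewrinklw", final "wrinklw".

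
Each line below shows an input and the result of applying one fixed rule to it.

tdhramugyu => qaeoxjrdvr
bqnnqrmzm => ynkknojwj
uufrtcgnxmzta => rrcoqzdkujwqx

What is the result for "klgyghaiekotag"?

hidvdexfbhlqxd

Looking at the pairs, the operation is to shift every letter 3 places backward in the alphabet (wrapping around).
For "klgyghaiekotag" the result is "hidvdexfbhlqxd".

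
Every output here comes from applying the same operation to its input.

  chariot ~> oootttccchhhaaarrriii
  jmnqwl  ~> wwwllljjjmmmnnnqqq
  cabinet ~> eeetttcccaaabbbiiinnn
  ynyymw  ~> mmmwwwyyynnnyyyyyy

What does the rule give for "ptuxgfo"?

fffoooppptttuuuxxxggg

Each output is the input with this applied: move the last 2 characters to the front (rotate right by 2), then repeat every character 3 times.
Starting from "ptuxgfo": after the first operation, "foptuxg"; after the second, "fffoooppptttuuuxxxggg".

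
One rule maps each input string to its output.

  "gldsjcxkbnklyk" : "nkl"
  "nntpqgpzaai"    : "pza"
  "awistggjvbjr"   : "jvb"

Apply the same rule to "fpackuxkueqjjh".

eqj

Rule — move the last 2 characters to the front (rotate right by 2), then keep only the last 3 characters.
Starting from "fpackuxkueqjjh": after the first operation, "jhfpackuxkueqj"; after the second, "eqj".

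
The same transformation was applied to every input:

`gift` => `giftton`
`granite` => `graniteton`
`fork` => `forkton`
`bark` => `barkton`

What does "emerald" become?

Rule — append "ton".
So "emerald" becomes "emeraldton".

emeraldton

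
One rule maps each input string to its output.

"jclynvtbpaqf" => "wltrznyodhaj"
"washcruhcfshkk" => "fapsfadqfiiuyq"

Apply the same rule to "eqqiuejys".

gschwqcoo

Looking at the pairs, the operation is to move the first 3 characters to the end (rotate left by 3), then shift every letter 2 places backward in the alphabet (wrapping around).
On "eqqiuejys": the first step gives "iuejyseqq", and the second then gives "gschwqcoo".
(Check on "jclynvtbpaqf": → "ynvtbpaqfjcl" → "wltrznyodhaj" ✓)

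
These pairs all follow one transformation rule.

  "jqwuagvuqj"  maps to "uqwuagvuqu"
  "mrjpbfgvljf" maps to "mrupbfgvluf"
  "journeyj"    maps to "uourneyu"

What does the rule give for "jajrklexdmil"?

Each output is the input with this applied: replace every "j" with "u".
On "jajrklexdmil" that produces "uaurklexdmil".

uaurklexdmil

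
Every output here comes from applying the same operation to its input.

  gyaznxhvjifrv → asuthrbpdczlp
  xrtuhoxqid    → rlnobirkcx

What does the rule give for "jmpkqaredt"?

Rule — shift every letter 6 places backward in the alphabet (wrapping around).
Doing the same to "jmpkqaredt": "dgjekulyxn".

dgjekulyxn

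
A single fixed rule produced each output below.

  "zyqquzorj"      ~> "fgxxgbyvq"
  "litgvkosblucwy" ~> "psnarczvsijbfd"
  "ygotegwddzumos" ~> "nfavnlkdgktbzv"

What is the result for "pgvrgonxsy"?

The pattern: shift every letter 7 places forward in the alphabet (wrapping around), then swap each adjacent pair of characters (1↔2, 3↔4, ...).
Applying both steps to "pgvrgonxsy": "wncynvuezf", then "nwycvneufz".

nwycvneufz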